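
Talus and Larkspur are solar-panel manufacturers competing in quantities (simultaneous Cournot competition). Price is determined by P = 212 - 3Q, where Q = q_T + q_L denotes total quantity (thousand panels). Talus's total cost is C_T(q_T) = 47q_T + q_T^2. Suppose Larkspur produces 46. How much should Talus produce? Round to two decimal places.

With the rival's output fixed at 46, Talus's profit is π_T = (212 - 3·46 - 3q_T)q_T - (47q_T + q_T²) = (74 - 3q_T)q_T - (47q_T + q_T²).
∂π_T/∂q_T = 27 - 8q_T = 0, so q_T = 27/8.

3.38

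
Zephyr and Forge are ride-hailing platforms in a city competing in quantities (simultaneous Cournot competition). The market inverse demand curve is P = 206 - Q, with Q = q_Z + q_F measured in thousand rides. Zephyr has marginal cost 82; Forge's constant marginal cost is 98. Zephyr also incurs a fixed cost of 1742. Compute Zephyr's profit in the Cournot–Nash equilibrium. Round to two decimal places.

Zephyr's profit: π_Z = (206 - Q)q_Z - (82q_Z). Setting ∂π_Z/∂q_Z = 0: 124 - 2q_Z - (q_F) = 0.
Forge's profit: π_F = (206 - Q)q_F - (98q_F). Setting ∂π_F/∂q_F = 0: 108 - 2q_F - (q_Z) = 0.
Best responses: q_Z = (124 - q_F)/2, q_F = (108 - q_Z)/2.
Solving the pair: q_Z = 140/3, q_F = 92/3.
Price P = 206 - 232/3 = 386/3.
Zephyr's profit: (386/3 - 82)·(140/3) - 1742 = 435.7778.

435.78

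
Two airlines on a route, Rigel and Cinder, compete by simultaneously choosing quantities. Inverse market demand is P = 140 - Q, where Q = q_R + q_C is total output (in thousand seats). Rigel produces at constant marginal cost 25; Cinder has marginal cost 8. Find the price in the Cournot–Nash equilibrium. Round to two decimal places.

57.67

Rigel's profit: π_R = (140 - Q)q_R - (25q_R). Setting ∂π_R/∂q_R = 0: 115 - 2q_R - (q_C) = 0.
Cinder's first-order condition: 132 - 2q_C - (q_R) = 0.
Best responses: q_R = (115 - q_C)/2, q_C = (132 - q_R)/2.
Substituting one into the other gives q_R = 98/3 and q_C = 149/3.
Total output Q = 247/3, so price P = 140 - 247/3 = 173/3.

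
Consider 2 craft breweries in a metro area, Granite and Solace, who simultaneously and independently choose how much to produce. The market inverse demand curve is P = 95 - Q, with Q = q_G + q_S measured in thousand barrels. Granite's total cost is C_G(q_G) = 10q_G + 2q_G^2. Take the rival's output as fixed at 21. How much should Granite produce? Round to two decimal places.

With the rival's output fixed at 21, Granite's profit is π_G = (95 - 21 - q_G)q_G - (10q_G + 2q_G²) = (74 - q_G)q_G - (10q_G + 2q_G²).
∂π_G/∂q_G = 64 - 6q_G = 0, so q_G = 32/3.

10.67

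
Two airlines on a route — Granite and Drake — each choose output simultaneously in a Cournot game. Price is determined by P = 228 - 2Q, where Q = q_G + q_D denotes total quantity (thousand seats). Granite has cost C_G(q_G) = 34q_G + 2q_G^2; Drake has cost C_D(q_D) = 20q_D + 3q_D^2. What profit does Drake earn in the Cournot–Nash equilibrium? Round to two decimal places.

1409.43

Granite's profit: π_G = (228 - 2Q)q_G - (34q_G + 2q_G²). Setting ∂π_G/∂q_G = 0: 194 - 8q_G - 2(q_D) = 0.
Drake's profit: π_D = (228 - 2Q)q_D - (20q_D + 3q_D²). Setting ∂π_D/∂q_D = 0: 208 - 10q_D - 2(q_G) = 0.
So q_G = (194 - 2q_D)/8 and q_D = (208 - 2q_G)/10.
Substituting one into the other gives q_G = 381/19 and q_D = 319/19.
Price P = 228 - 2·(700/19) = 154.3158.
Drake's profit: 154.3158·(319/19) - 20·(319/19) - 3(319/19)² = 1409.4321.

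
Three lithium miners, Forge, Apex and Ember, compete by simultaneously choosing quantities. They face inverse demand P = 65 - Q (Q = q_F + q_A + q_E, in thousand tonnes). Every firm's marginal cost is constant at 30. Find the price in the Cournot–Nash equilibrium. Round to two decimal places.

Each firm earns π_i = (65 - Q)q_i - 30q_i.
First-order condition (treating rivals' output as given): 35 - 2q_i - Σ_{j≠i} q_j = 0.
With identical firms every q_j equals q_i, so Σ_{j≠i} q_j = 2q_i and 35 = 4q_i, giving q_i = 35/4.
Total output Q = 105/4, so price P = 65 - 105/4 = 155/4.

38.75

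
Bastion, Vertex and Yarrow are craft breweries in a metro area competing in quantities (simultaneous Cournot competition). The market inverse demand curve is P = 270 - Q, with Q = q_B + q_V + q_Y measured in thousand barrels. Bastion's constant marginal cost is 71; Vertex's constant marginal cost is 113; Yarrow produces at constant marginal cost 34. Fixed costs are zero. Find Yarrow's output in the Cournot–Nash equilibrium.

88

Bastion's profit: π_B = (270 - Q)q_B - (71q_B). Setting ∂π_B/∂q_B = 0: 199 - 2q_B - (q_V + q_Y) = 0.
Vertex's first-order condition: 157 - 2q_V - (q_B + q_Y) = 0.
Yarrow's first-order condition: 236 - 2q_Y - (q_B + q_V) = 0.
Summing all 3 equations gives 592 − 4Q = 0, hence Q = 148.
Back-substituting: q_B = (199 − 148) = 51, q_V = (157 − 148) = 9, q_Y = (236 − 148) = 88.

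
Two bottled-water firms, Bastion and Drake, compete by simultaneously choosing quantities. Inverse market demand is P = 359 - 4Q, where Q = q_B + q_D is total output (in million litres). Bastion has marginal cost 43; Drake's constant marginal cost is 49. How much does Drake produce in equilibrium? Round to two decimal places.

Bastion's profit: π_B = (359 - 4Q)q_B - (43q_B). Setting ∂π_B/∂q_B = 0: 316 - 8q_B - 4(q_D) = 0.
Drake's profit: π_D = (359 - 4Q)q_D - (49q_D). Setting ∂π_D/∂q_D = 0: 310 - 8q_D - 4(q_B) = 0.
Best responses: q_B = (316 - 4q_D)/8, q_D = (310 - 4q_B)/8.
Solving the pair: q_B = 161/6, q_D = 76/3.

25.33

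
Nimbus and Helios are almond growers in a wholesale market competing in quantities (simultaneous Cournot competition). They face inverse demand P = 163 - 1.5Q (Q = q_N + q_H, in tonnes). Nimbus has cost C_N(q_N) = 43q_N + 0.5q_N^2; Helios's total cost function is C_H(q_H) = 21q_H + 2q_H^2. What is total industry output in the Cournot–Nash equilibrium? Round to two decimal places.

39.42

Nimbus's profit: π_N = (163 - 1.5Q)q_N - (43q_N + (1/2)q_N²). Setting ∂π_N/∂q_N = 0: 120 - 4q_N - (3/2)(q_H) = 0.
Helios's first-order condition: 142 - 7q_H - (3/2)(q_N) = 0.
Best responses: q_N = (120 - (3/2)q_H)/4, q_H = (142 - (3/2)q_N)/7.
Substituting one into the other gives q_N = 24.3495 and q_H = 1552/103.
Total output Q = 24.3495 + 1552/103 = 39.4175.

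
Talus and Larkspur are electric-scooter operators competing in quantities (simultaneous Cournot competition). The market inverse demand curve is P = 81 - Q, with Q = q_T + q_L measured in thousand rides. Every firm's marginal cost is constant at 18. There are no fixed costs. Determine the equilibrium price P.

39

Each firm earns π_i = (81 - Q)q_i - 18q_i.
First-order condition (treating rivals' output as given): 63 - 2q_i - q_j = 0.
With identical firms every q_j equals q_i, so q_j = q_i and 63 = 3q_i, giving q_i = 21.
Total output Q = 42, so price P = 81 - 42 = 39.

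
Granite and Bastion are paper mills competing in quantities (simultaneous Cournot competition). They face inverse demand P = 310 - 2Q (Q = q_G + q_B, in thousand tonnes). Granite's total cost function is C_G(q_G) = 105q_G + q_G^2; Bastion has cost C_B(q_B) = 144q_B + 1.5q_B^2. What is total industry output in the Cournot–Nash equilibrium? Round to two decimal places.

44.45

Granite's profit: π_G = (310 - 2Q)q_G - (105q_G + q_G²). Setting ∂π_G/∂q_G = 0: 205 - 6q_G - 2(q_B) = 0.
Bastion's profit: π_B = (310 - 2Q)q_B - (144q_B + (3/2)q_B²). Setting ∂π_B/∂q_B = 0: 166 - 7q_B - 2(q_G) = 0.
Best responses: q_G = (205 - 2q_B)/6, q_B = (166 - 2q_G)/7.
Substituting one into the other gives q_G = 1103/38 and q_B = 293/19.
Total output Q = 1103/38 + 293/19 = 1689/38.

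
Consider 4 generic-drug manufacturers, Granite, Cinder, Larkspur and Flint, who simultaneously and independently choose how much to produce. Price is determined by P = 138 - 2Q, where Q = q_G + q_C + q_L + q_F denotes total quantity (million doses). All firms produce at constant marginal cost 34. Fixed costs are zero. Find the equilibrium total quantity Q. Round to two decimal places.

A representative firm's profit is π_i = q_i(138 - 2Q) - 34q_i.
Setting ∂π_i/∂q_i = 0 with rivals' quantities fixed: 104 - 4q_i - 2·Σ_{j≠i} q_j = 0.
By symmetry each firm produces the same amount; substituting Σ_{j≠i} q_j = 3q_i yields q_i = 104/10 = 52/5.
Total output Q = 52/5 + 52/5 + 52/5 + 52/5 = 208/5.

41.60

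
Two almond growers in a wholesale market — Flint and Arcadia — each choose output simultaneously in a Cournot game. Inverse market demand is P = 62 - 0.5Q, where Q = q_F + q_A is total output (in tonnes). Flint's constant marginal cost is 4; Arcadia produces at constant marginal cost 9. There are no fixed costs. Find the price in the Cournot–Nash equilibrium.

25

Flint's profit: π_F = (62 - 0.5Q)q_F - (4q_F). Setting ∂π_F/∂q_F = 0: 58 - q_F - (1/2)(q_A) = 0.
Arcadia's first-order condition: 53 - q_A - (1/2)(q_F) = 0.
So q_F = (58 - (1/2)q_A) and q_A = (53 - (1/2)q_F).
Substituting one into the other gives q_F = 42 and q_A = 32.
Total output Q = 74, so price P = 62 - (1/2)·74 = 25.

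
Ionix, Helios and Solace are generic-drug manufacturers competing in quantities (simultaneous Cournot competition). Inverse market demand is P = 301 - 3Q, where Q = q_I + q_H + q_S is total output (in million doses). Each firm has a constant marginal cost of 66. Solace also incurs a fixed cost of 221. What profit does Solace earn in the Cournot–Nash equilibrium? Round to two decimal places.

929.52

A representative firm's profit is π_i = q_i(301 - 3Q) - 66q_i.
Setting ∂π_i/∂q_i = 0 with rivals' quantities fixed: 235 - 6q_i - 3·Σ_{j≠i} q_j = 0.
By symmetry each firm produces the same amount; substituting Σ_{j≠i} q_j = 2q_i yields q_i = 235/12.
Price P = 301 - 3·(235/4) = 499/4.
Solace's profit: (499/4 - 66)·(235/12) - 221 = 929.5208.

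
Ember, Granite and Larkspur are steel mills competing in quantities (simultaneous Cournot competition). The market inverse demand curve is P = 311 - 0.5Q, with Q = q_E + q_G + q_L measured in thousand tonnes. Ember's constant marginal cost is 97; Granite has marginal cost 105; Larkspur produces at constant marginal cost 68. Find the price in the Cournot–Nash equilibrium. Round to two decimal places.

Ember's profit: π_E = (311 - 0.5Q)q_E - (97q_E). Setting ∂π_E/∂q_E = 0: 214 - q_E - (1/2)(q_G + q_L) = 0.
Granite's first-order condition: 206 - q_G - (1/2)(q_E + q_L) = 0.
Larkspur's first-order condition: 243 - q_L - (1/2)(q_E + q_G) = 0.
Adding the 3 conditions: 663 − Q − Q = 0, i.e. Q = 663/2.
Back-substituting: q_E = (214 − 663/4)/(1/2) = 193/2, q_G = (206 − 663/4)/(1/2) = 161/2, q_L = (243 − 663/4)/(1/2) = 309/2.
Total output Q = 663/2, so price P = 311 - (1/2)·(663/2) = 581/4.

145.25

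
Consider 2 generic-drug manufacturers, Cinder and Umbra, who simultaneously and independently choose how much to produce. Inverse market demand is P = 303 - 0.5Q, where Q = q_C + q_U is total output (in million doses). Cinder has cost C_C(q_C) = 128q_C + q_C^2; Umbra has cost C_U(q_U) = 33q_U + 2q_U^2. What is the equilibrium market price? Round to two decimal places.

Cinder's profit: π_C = (303 - 0.5Q)q_C - (128q_C + q_C²). Setting ∂π_C/∂q_C = 0: 175 - 3q_C - (1/2)(q_U) = 0.
Umbra's profit: π_U = (303 - 0.5Q)q_U - (33q_U + 2q_U²). Setting ∂π_U/∂q_U = 0: 270 - 5q_U - (1/2)(q_C) = 0.
Rearranging gives the reaction functions q_C = (175 - (1/2)q_U)/3 and q_U = (270 - (1/2)q_C)/5.
Solving the pair: q_C = 50.1695, q_U = 48.9831.
Total output Q = 99.1525, so price P = 303 - (1/2)·99.1525 = 253.4237.

253.42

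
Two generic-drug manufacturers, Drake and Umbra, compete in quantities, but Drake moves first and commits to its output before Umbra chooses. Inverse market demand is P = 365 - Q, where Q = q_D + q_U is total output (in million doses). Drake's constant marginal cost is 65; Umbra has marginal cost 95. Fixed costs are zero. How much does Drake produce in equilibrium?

The follower Umbra best-responds to any q_D: π_U = (365 - Q)q_U - 95q_U.
∂π_U/∂q_U = 270 - q_D - 2q_U = 0 gives the reaction function q_U = (270 - q_D)/2.
The leader anticipates this reaction. Substituting into P = 365 - Q gives P = 230 - (1/2)q_D, so π_D = (230 - (1/2)q_D)q_D - 65q_D.
Maximising: ∂π_D/∂q_D = 165 - q_D = 0, giving q_D = 165.
Then q_U = (270 - 165)/2 = 105/2.

165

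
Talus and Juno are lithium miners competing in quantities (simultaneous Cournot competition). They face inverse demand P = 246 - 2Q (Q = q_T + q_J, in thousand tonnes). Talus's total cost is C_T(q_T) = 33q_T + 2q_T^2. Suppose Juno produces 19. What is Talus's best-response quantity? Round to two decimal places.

With the rival's output fixed at 19, Talus's profit is π_T = (246 - 2·19 - 2q_T)q_T - (33q_T + 2q_T²) = (208 - 2q_T)q_T - (33q_T + 2q_T²).
∂π_T/∂q_T = 175 - 8q_T = 0, so q_T = 175/8.

21.88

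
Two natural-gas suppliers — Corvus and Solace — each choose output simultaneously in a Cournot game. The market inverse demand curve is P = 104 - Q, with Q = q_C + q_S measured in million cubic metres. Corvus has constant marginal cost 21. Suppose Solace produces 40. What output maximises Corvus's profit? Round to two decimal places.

With the rival's output fixed at 40, Corvus's profit is π_C = (104 - 40 - q_C)q_C - (21q_C) = (64 - q_C)q_C - (21q_C).
∂π_C/∂q_C = 43 - 2q_C = 0, so q_C = 43/2.

21.50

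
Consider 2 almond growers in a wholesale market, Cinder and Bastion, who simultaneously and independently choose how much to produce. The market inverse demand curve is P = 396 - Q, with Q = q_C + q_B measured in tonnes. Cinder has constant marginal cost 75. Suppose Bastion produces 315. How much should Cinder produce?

3

With the rival's output fixed at 315, Cinder's profit is π_C = (396 - 315 - q_C)q_C - (75q_C) = (81 - q_C)q_C - (75q_C).
∂π_C/∂q_C = 6 - 2q_C = 0, so q_C = 3.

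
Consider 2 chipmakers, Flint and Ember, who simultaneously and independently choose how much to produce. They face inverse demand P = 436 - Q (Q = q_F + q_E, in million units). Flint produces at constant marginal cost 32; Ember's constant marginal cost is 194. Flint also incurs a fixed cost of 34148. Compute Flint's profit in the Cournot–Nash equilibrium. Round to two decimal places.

Flint's profit: π_F = (436 - Q)q_F - (32q_F). Setting ∂π_F/∂q_F = 0: 404 - 2q_F - (q_E) = 0.
Ember's first-order condition: 242 - 2q_E - (q_F) = 0.
Rearranging gives the reaction functions q_F = (404 - q_E)/2 and q_E = (242 - q_F)/2.
Solving the pair: q_F = 566/3, q_E = 80/3.
Price P = 436 - 646/3 = 662/3.
Flint's profit: (662/3 - 32)·(566/3) - 34148 = 1447.1111.

1447.11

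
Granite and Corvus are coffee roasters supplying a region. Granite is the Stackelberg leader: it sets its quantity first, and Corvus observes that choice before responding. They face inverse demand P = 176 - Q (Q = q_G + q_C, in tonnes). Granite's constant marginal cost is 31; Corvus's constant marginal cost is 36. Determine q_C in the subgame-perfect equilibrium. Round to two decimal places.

32.50

Solve by backward induction. Given q_G, the follower Corvus maximises π_C = (176 - q_G - q_C)q_C - 36q_C.
∂π_C/∂q_C = 140 - q_G - 2q_C = 0 gives the reaction function q_C = (140 - q_G)/2.
The leader anticipates this reaction. Substituting into P = 176 - Q gives P = 106 - (1/2)q_G, so π_G = (106 - (1/2)q_G)q_G - 31q_G.
The leader's first-order condition 75 - q_G = 0 yields q_G = 75.
Then q_C = (140 - 75)/2 = 65/2.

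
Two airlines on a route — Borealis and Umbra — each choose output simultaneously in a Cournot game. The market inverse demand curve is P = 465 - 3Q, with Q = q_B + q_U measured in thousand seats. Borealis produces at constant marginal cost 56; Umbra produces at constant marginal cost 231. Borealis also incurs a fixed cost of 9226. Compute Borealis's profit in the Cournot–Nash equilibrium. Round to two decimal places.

Borealis's profit: π_B = (465 - 3Q)q_B - (56q_B). Setting ∂π_B/∂q_B = 0: 409 - 6q_B - 3(q_U) = 0.
Umbra's profit: π_U = (465 - 3Q)q_U - (231q_U). Setting ∂π_U/∂q_U = 0: 234 - 6q_U - 3(q_B) = 0.
Best responses: q_B = (409 - 3q_U)/6, q_U = (234 - 3q_B)/6.
Substituting one into the other gives q_B = 584/9 and q_U = 59/9.
Price P = 465 - 3·(643/9) = 752/3.
Borealis's profit: (752/3 - 56)·(584/9) - 9226 = 3405.7037.

3405.70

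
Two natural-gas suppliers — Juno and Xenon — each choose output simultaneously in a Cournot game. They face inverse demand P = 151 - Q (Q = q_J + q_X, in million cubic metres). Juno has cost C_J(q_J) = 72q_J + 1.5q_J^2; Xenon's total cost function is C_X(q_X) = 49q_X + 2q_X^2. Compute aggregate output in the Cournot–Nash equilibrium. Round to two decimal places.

27.69

Juno's profit: π_J = (151 - Q)q_J - (72q_J + (3/2)q_J²). Setting ∂π_J/∂q_J = 0: 79 - 5q_J - (q_X) = 0.
Xenon's first-order condition: 102 - 6q_X - (q_J) = 0.
Rearranging gives the reaction functions q_J = (79 - q_X)/5 and q_X = (102 - q_J)/6.
Substituting one into the other gives q_J = 372/29 and q_X = 431/29.
Total output Q = 372/29 + 431/29 = 803/29.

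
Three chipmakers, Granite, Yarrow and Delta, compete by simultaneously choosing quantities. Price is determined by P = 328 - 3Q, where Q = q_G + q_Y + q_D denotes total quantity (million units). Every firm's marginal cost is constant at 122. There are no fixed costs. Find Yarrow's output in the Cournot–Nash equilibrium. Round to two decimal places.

Each firm earns π_i = (328 - 3Q)q_i - 122q_i.
First-order condition (treating rivals' output as given): 206 - 6q_i - 3·Σ_{j≠i} q_j = 0.
With identical firms every q_j equals q_i, so Σ_{j≠i} q_j = 2q_i and 206 = 12q_i, giving q_i = 103/6.

17.17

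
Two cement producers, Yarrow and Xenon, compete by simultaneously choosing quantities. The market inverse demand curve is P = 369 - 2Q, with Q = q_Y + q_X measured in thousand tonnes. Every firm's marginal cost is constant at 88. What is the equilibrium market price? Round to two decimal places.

Each firm earns π_i = (369 - 2Q)q_i - 88q_i.
First-order condition (treating rivals' output as given): 281 - 4q_i - 2q_j = 0.
By symmetry each firm produces the same amount; substituting q_j = q_i yields q_i = 281/6.
Total output Q = 281/3, so price P = 369 - 2·(281/3) = 545/3.

181.67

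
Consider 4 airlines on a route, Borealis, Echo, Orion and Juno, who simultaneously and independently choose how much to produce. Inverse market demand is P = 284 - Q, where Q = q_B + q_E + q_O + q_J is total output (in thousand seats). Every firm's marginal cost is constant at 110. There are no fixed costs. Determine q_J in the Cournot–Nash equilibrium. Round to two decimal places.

34.80

Each firm earns π_i = (284 - Q)q_i - 110q_i.
Setting ∂π_i/∂q_i = 0 with rivals' quantities fixed: 174 - 2q_i - Σ_{j≠i} q_j = 0.
With identical firms every q_j equals q_i, so Σ_{j≠i} q_j = 3q_i and 174 = 5q_i, giving q_i = 174/5.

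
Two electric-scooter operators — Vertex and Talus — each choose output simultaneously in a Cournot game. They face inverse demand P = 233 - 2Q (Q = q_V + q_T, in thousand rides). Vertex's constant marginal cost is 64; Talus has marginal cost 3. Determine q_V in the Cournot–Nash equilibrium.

18

Vertex's profit: π_V = (233 - 2Q)q_V - (64q_V). Setting ∂π_V/∂q_V = 0: 169 - 4q_V - 2(q_T) = 0.
Talus's first-order condition: 230 - 4q_T - 2(q_V) = 0.
So q_V = (169 - 2q_T)/4 and q_T = (230 - 2q_V)/4.
Solving the pair: q_V = 18, q_T = 97/2.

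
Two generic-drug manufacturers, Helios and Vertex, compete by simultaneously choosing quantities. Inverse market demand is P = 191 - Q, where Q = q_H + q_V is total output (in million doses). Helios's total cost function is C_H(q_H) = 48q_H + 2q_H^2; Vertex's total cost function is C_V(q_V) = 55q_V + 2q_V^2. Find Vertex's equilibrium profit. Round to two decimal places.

1109.21

Helios's profit: π_H = (191 - Q)q_H - (48q_H + 2q_H²). Setting ∂π_H/∂q_H = 0: 143 - 6q_H - (q_V) = 0.
Vertex's first-order condition: 136 - 6q_V - (q_H) = 0.
Best responses: q_H = (143 - q_V)/6, q_V = (136 - q_H)/6.
Substituting one into the other gives q_H = 722/35 and q_V = 673/35.
Price P = 191 - 279/7 = 1058/7.
Vertex's profit: (1058/7)·(673/35) - 55·(673/35) - 2(673/35)² = 1109.2139.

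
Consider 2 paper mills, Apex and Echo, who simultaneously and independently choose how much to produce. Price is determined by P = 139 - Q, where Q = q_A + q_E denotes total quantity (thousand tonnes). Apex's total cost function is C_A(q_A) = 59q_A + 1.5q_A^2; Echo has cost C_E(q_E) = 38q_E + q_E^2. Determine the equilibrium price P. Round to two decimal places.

105.11

Apex's profit: π_A = (139 - Q)q_A - (59q_A + (3/2)q_A²). Setting ∂π_A/∂q_A = 0: 80 - 5q_A - (q_E) = 0.
Echo's first-order condition: 101 - 4q_E - (q_A) = 0.
Rearranging gives the reaction functions q_A = (80 - q_E)/5 and q_E = (101 - q_A)/4.
Substituting one into the other gives q_A = 219/19 and q_E = 425/19.
Total output Q = 644/19, so price P = 139 - 644/19 = 1997/19.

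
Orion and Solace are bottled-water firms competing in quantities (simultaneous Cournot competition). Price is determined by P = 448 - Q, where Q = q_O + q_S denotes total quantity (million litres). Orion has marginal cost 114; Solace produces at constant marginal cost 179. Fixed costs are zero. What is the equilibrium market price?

247

Orion's profit: π_O = (448 - Q)q_O - (114q_O). Setting ∂π_O/∂q_O = 0: 334 - 2q_O - (q_S) = 0.
Solace's profit: π_S = (448 - Q)q_S - (179q_S). Setting ∂π_S/∂q_S = 0: 269 - 2q_S - (q_O) = 0.
Best responses: q_O = (334 - q_S)/2, q_S = (269 - q_O)/2.
Substituting one into the other gives q_O = 133 and q_S = 68.
Total output Q = 201, so price P = 448 - 201 = 247.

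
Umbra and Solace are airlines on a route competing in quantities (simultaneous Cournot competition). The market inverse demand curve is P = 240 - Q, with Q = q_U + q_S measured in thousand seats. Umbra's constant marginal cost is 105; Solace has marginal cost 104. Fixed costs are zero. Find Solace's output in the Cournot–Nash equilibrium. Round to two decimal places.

45.67

Umbra's profit: π_U = (240 - Q)q_U - (105q_U). Setting ∂π_U/∂q_U = 0: 135 - 2q_U - (q_S) = 0.
Solace's profit: π_S = (240 - Q)q_S - (104q_S). Setting ∂π_S/∂q_S = 0: 136 - 2q_S - (q_U) = 0.
Best responses: q_U = (135 - q_S)/2, q_S = (136 - q_U)/2.
Substituting one into the other gives q_U = 134/3 and q_S = 137/3.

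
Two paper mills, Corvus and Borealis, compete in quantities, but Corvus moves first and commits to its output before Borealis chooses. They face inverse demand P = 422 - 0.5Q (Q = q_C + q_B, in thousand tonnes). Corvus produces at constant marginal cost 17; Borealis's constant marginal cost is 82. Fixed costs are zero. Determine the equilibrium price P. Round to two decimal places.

Solve by backward induction. Given q_C, the follower Borealis maximises π_B = (422 - (1/2)q_C - (1/2)q_B)q_B - 82q_B.
Setting the follower's marginal profit to zero, 340 - (1/2)q_C - q_B = 0, i.e. q_B = (340 - (1/2)q_C).
The leader anticipates this reaction. Substituting into P = 422 - 0.5Q gives P = 252 - (1/4)q_C, so π_C = (252 - (1/4)q_C)q_C - 17q_C.
Maximising: ∂π_C/∂q_C = 235 - (1/2)q_C = 0, giving q_C = 470.
Then q_B = (340 - (1/2)·470) = 105.
Total output Q = 575, so price P = 422 - (1/2)·575 = 269/2.

134.50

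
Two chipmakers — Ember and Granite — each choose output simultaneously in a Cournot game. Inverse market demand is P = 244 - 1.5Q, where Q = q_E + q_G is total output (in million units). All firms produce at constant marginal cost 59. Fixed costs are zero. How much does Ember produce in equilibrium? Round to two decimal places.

Each firm earns π_i = (244 - 1.5Q)q_i - 59q_i.
First-order condition (treating rivals' output as given): 185 - 3q_i - (3/2)q_j = 0.
With identical firms every q_j equals q_i, so q_j = q_i and 185 = (9/2)q_i, giving q_i = 370/9.

41.11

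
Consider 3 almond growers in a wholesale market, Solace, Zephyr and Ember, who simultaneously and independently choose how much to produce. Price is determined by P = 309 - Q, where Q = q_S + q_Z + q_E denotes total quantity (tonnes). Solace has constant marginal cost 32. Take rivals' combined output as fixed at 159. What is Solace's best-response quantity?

59

With rivals' combined output fixed at 159, Solace's profit is π_S = (309 - 159 - q_S)q_S - (32q_S) = (150 - q_S)q_S - (32q_S).
∂π_S/∂q_S = 118 - 2q_S = 0, so q_S = 59.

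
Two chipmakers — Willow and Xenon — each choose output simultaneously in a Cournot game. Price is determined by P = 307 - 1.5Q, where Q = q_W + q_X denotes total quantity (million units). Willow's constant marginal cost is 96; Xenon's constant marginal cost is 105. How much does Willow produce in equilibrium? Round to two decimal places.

Willow's profit: π_W = (307 - 1.5Q)q_W - (96q_W). Setting ∂π_W/∂q_W = 0: 211 - 3q_W - (3/2)(q_X) = 0.
Xenon's profit: π_X = (307 - 1.5Q)q_X - (105q_X). Setting ∂π_X/∂q_X = 0: 202 - 3q_X - (3/2)(q_W) = 0.
Rearranging gives the reaction functions q_W = (211 - (3/2)q_X)/3 and q_X = (202 - (3/2)q_W)/3.
Substituting one into the other gives q_W = 440/9 and q_X = 386/9.

48.89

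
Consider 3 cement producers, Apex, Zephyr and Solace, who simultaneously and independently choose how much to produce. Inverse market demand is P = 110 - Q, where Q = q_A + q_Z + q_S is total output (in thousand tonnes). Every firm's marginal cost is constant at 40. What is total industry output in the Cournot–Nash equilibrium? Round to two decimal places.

A representative firm's profit is π_i = q_i(110 - Q) - 40q_i.
Setting ∂π_i/∂q_i = 0 with rivals' quantities fixed: 70 - 2q_i - Σ_{j≠i} q_j = 0.
By symmetry each firm produces the same amount; substituting Σ_{j≠i} q_j = 2q_i yields q_i = 70/4 = 35/2.
Total output Q = 35/2 + 35/2 + 35/2 = 105/2.

52.50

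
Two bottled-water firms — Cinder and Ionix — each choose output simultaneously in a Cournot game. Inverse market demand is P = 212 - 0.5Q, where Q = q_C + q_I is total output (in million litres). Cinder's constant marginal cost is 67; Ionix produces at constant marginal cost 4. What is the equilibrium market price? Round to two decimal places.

Cinder's profit: π_C = (212 - 0.5Q)q_C - (67q_C). Setting ∂π_C/∂q_C = 0: 145 - q_C - (1/2)(q_I) = 0.
Ionix's first-order condition: 208 - q_I - (1/2)(q_C) = 0.
So q_C = (145 - (1/2)q_I) and q_I = (208 - (1/2)q_C).
Solving the pair: q_C = 164/3, q_I = 542/3.
Total output Q = 706/3, so price P = 212 - (1/2)·(706/3) = 283/3.

94.33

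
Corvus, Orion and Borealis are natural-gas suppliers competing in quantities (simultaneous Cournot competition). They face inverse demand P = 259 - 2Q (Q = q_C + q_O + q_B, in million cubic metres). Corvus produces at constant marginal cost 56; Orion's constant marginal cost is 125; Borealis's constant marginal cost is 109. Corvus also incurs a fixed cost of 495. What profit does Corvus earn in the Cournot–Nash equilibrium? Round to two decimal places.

2805.78

Corvus's profit: π_C = (259 - 2Q)q_C - (56q_C). Setting ∂π_C/∂q_C = 0: 203 - 4q_C - 2(q_O + q_B) = 0.
Orion's profit: π_O = (259 - 2Q)q_O - (125q_O). Setting ∂π_O/∂q_O = 0: 134 - 4q_O - 2(q_C + q_B) = 0.
Borealis's profit: π_B = (259 - 2Q)q_B - (109q_B). Setting ∂π_B/∂q_B = 0: 150 - 4q_B - 2(q_C + q_O) = 0.
Summing all 3 equations gives 487 − 8Q = 0, hence Q = 487/8.
Back-substituting: q_C = (203 − 487/4)/2 = 325/8, q_O = (134 − 487/4)/2 = 49/8, q_B = (150 − 487/4)/2 = 113/8.
Price P = 259 - 2·(487/8) = 549/4.
Corvus's profit: (549/4 - 56)·(325/8) - 495 = 2805.7813.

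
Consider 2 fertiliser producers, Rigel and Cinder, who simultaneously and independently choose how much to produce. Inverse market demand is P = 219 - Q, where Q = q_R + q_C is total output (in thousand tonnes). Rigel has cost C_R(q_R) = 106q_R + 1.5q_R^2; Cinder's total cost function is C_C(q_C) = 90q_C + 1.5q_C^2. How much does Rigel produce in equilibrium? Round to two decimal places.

Rigel's profit: π_R = (219 - Q)q_R - (106q_R + (3/2)q_R²). Setting ∂π_R/∂q_R = 0: 113 - 5q_R - (q_C) = 0.
Cinder's profit: π_C = (219 - Q)q_C - (90q_C + (3/2)q_C²). Setting ∂π_C/∂q_C = 0: 129 - 5q_C - (q_R) = 0.
So q_R = (113 - q_C)/5 and q_C = (129 - q_R)/5.
Substituting one into the other gives q_R = 109/6 and q_C = 133/6.

18.17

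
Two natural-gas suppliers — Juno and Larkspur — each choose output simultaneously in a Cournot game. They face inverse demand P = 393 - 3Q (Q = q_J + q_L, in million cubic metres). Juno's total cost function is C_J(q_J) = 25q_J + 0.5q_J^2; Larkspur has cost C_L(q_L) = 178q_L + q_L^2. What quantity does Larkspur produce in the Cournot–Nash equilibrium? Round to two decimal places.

Juno's profit: π_J = (393 - 3Q)q_J - (25q_J + (1/2)q_J²). Setting ∂π_J/∂q_J = 0: 368 - 7q_J - 3(q_L) = 0.
Larkspur's profit: π_L = (393 - 3Q)q_L - (178q_L + q_L²). Setting ∂π_L/∂q_L = 0: 215 - 8q_L - 3(q_J) = 0.
So q_J = (368 - 3q_L)/7 and q_L = (215 - 3q_J)/8.
Solving the pair: q_J = 48.9149, q_L = 401/47.

8.53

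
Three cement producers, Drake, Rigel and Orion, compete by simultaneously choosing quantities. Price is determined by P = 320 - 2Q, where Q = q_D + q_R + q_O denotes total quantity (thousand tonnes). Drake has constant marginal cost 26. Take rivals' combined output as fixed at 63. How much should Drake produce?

With rivals' combined output fixed at 63, Drake's profit is π_D = (320 - 2·63 - 2q_D)q_D - (26q_D) = (194 - 2q_D)q_D - (26q_D).
∂π_D/∂q_D = 168 - 4q_D = 0, so q_D = 42.

42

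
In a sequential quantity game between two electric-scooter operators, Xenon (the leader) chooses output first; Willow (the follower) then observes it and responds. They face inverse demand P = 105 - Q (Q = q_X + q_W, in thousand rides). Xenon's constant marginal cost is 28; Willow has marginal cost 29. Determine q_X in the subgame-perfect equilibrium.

The follower Willow best-responds to any q_X: π_W = (105 - Q)q_W - 29q_W.
∂π_W/∂q_W = 76 - q_X - 2q_W = 0 gives the reaction function q_W = (76 - q_X)/2.
Xenon substitutes q_W(q_X) into its own profit: π_X = q_X(105 - q_X - (76 - q_X)/2) - 28q_X = (67 - (1/2)q_X)q_X - 28q_X.
Maximising: ∂π_X/∂q_X = 39 - q_X = 0, giving q_X = 39.
Then q_W = (76 - 39)/2 = 37/2.

39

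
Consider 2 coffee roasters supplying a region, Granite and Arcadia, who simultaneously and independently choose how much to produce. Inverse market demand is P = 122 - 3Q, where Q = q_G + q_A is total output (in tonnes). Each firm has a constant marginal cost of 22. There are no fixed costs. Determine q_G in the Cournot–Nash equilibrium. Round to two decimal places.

A representative firm's profit is π_i = q_i(122 - 3Q) - 22q_i.
First-order condition (treating rivals' output as given): 100 - 6q_i - 3q_j = 0.
By symmetry each firm produces the same amount; substituting q_j = q_i yields q_i = 100/9.

11.11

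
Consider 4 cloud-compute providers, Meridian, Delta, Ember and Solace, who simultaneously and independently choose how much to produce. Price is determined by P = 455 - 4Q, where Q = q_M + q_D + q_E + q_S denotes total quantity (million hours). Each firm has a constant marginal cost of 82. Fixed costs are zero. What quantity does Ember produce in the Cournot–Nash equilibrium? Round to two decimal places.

A representative firm's profit is π_i = q_i(455 - 4Q) - 82q_i.
First-order condition (treating rivals' output as given): 373 - 8q_i - 4·Σ_{j≠i} q_j = 0.
With identical firms every q_j equals q_i, so Σ_{j≠i} q_j = 3q_i and 373 = 20q_i, giving q_i = 373/20.

18.65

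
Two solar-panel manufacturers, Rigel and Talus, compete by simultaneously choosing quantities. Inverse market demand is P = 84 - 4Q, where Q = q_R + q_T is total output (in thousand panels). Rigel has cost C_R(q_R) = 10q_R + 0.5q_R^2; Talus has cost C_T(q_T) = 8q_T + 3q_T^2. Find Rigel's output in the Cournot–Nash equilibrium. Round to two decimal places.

Rigel's profit: π_R = (84 - 4Q)q_R - (10q_R + (1/2)q_R²). Setting ∂π_R/∂q_R = 0: 74 - 9q_R - 4(q_T) = 0.
Talus's first-order condition: 76 - 14q_T - 4(q_R) = 0.
Best responses: q_R = (74 - 4q_T)/9, q_T = (76 - 4q_R)/14.
Solving the pair: q_R = 366/55, q_T = 194/55.

6.65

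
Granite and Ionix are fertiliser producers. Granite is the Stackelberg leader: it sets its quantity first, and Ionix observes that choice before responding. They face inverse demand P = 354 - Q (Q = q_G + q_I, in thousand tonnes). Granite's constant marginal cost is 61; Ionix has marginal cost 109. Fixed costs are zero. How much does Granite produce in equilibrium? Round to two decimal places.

170.50

The follower Ionix best-responds to any q_G: π_I = (354 - Q)q_I - 109q_I.
∂π_I/∂q_I = 245 - q_G - 2q_I = 0 gives the reaction function q_I = (245 - q_G)/2.
Granite substitutes q_I(q_G) into its own profit: π_G = q_G(354 - q_G - (245 - q_G)/2) - 61q_G = (463/2 - (1/2)q_G)q_G - 61q_G.
Leader FOC: 341/2 - q_G = 0, so q_G = 341/2.
Then q_I = (245 - 341/2)/2 = 149/4.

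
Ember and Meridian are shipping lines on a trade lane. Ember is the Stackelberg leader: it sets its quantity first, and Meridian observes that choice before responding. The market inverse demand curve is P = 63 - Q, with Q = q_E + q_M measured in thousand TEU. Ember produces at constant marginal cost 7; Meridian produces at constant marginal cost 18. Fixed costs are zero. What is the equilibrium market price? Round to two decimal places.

23.75

Solve by backward induction. Given q_E, the follower Meridian maximises π_M = (63 - q_E - q_M)q_M - 18q_M.
Setting the follower's marginal profit to zero, 45 - q_E - 2q_M = 0, i.e. q_M = (45 - q_E)/2.
The leader anticipates this reaction. Substituting into P = 63 - Q gives P = 81/2 - (1/2)q_E, so π_E = (81/2 - (1/2)q_E)q_E - 7q_E.
Maximising: ∂π_E/∂q_E = 67/2 - q_E = 0, giving q_E = 67/2.
Then q_M = (45 - 67/2)/2 = 23/4.
Total output Q = 157/4, so price P = 63 - 157/4 = 95/4.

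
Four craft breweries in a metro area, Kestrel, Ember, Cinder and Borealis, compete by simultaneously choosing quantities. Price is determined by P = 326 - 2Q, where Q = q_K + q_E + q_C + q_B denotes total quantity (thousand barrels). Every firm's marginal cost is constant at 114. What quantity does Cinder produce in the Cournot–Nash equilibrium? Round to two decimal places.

Each firm earns π_i = (326 - 2Q)q_i - 114q_i.
First-order condition (treating rivals' output as given): 212 - 4q_i - 2·Σ_{j≠i} q_j = 0.
With identical firms every q_j equals q_i, so Σ_{j≠i} q_j = 3q_i and 212 = 10q_i, giving q_i = 106/5.

21.20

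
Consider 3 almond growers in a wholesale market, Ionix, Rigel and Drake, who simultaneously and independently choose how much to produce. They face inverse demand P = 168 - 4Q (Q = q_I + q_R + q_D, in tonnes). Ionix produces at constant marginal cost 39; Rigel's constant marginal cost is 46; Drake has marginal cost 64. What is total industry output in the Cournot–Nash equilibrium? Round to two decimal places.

22.19

Ionix's profit: π_I = (168 - 4Q)q_I - (39q_I). Setting ∂π_I/∂q_I = 0: 129 - 8q_I - 4(q_R + q_D) = 0.
Rigel's first-order condition: 122 - 8q_R - 4(q_I + q_D) = 0.
Drake's profit: π_D = (168 - 4Q)q_D - (64q_D). Setting ∂π_D/∂q_D = 0: 104 - 8q_D - 4(q_I + q_R) = 0.
Summing all 3 equations gives 355 − 16Q = 0, hence Q = 355/16.
Back-substituting: q_I = (129 − 355/4)/4 = 161/16, q_R = (122 − 355/4)/4 = 133/16, q_D = (104 − 355/4)/4 = 61/16.
Total output Q = 161/16 + 133/16 + 61/16 = 355/16.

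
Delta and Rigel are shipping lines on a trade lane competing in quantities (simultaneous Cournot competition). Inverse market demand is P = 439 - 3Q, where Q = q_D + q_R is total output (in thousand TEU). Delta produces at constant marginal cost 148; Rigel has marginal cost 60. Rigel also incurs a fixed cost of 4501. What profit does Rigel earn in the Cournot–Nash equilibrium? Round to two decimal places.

3576.37

Delta's profit: π_D = (439 - 3Q)q_D - (148q_D). Setting ∂π_D/∂q_D = 0: 291 - 6q_D - 3(q_R) = 0.
Rigel's first-order condition: 379 - 6q_R - 3(q_D) = 0.
Rearranging gives the reaction functions q_D = (291 - 3q_R)/6 and q_R = (379 - 3q_D)/6.
Solving the pair: q_D = 203/9, q_R = 467/9.
Price P = 439 - 3·(670/9) = 647/3.
Rigel's profit: (647/3 - 60)·(467/9) - 4501 = 3576.3704.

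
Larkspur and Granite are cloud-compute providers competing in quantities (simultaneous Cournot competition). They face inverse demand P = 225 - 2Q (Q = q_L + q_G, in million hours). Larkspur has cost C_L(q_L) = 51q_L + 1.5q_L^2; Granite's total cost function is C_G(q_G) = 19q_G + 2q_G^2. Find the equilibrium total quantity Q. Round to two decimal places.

Larkspur's profit: π_L = (225 - 2Q)q_L - (51q_L + (3/2)q_L²). Setting ∂π_L/∂q_L = 0: 174 - 7q_L - 2(q_G) = 0.
Granite's profit: π_G = (225 - 2Q)q_G - (19q_G + 2q_G²). Setting ∂π_G/∂q_G = 0: 206 - 8q_G - 2(q_L) = 0.
So q_L = (174 - 2q_G)/7 and q_G = (206 - 2q_L)/8.
Solving the pair: q_L = 245/13, q_G = 547/26.
Total output Q = 245/13 + 547/26 = 1037/26.

39.88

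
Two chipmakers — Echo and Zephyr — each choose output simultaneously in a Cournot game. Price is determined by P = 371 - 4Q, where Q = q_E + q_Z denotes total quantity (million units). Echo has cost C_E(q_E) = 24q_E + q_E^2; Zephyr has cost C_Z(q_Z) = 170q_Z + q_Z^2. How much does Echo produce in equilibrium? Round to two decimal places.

31.74

Echo's profit: π_E = (371 - 4Q)q_E - (24q_E + q_E²). Setting ∂π_E/∂q_E = 0: 347 - 10q_E - 4(q_Z) = 0.
Zephyr's first-order condition: 201 - 10q_Z - 4(q_E) = 0.
So q_E = (347 - 4q_Z)/10 and q_Z = (201 - 4q_E)/10.
Substituting one into the other gives q_E = 1333/42 and q_Z = 311/42.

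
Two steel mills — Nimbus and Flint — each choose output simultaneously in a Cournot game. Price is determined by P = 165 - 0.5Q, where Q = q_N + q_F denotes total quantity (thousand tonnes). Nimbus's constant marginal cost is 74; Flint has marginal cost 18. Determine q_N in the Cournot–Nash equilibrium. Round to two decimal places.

Nimbus's profit: π_N = (165 - 0.5Q)q_N - (74q_N). Setting ∂π_N/∂q_N = 0: 91 - q_N - (1/2)(q_F) = 0.
Flint's profit: π_F = (165 - 0.5Q)q_F - (18q_F). Setting ∂π_F/∂q_F = 0: 147 - q_F - (1/2)(q_N) = 0.
Rearranging gives the reaction functions q_N = (91 - (1/2)q_F) and q_F = (147 - (1/2)q_N).
Solving the pair: q_N = 70/3, q_F = 406/3.

23.33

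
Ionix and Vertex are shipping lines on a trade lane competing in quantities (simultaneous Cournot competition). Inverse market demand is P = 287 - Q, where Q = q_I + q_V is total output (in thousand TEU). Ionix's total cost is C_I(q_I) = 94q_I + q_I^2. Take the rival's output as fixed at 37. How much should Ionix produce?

39

With the rival's output fixed at 37, Ionix's profit is π_I = (287 - 37 - q_I)q_I - (94q_I + q_I²) = (250 - q_I)q_I - (94q_I + q_I²).
∂π_I/∂q_I = 156 - 4q_I = 0, so q_I = 39.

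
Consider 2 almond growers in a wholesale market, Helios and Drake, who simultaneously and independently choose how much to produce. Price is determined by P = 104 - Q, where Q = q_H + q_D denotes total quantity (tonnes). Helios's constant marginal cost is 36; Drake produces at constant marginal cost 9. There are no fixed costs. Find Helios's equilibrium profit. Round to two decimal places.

186.78

Helios's profit: π_H = (104 - Q)q_H - (36q_H). Setting ∂π_H/∂q_H = 0: 68 - 2q_H - (q_D) = 0.
Drake's first-order condition: 95 - 2q_D - (q_H) = 0.
So q_H = (68 - q_D)/2 and q_D = (95 - q_H)/2.
Solving the pair: q_H = 41/3, q_D = 122/3.
Price P = 104 - 163/3 = 149/3.
Helios's profit: (149/3 - 36)·(41/3) = 1681/9.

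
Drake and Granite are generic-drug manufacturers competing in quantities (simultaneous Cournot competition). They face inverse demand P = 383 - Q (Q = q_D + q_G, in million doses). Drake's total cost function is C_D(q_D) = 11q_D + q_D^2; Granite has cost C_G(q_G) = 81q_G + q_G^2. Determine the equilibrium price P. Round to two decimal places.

Drake's profit: π_D = (383 - Q)q_D - (11q_D + q_D²). Setting ∂π_D/∂q_D = 0: 372 - 4q_D - (q_G) = 0.
Granite's first-order condition: 302 - 4q_G - (q_D) = 0.
So q_D = (372 - q_G)/4 and q_G = (302 - q_D)/4.
Substituting one into the other gives q_D = 1186/15 and q_G = 836/15.
Total output Q = 674/5, so price P = 383 - 674/5 = 1241/5.

248.20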